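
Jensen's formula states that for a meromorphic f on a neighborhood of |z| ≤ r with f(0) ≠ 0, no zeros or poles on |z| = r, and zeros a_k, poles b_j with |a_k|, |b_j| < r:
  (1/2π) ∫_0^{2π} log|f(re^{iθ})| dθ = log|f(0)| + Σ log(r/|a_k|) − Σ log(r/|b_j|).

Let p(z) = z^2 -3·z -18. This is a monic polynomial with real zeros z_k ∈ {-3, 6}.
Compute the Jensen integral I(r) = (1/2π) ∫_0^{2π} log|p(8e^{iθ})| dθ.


Zeros: -3, 6; r = 8.
Inside |z| < r: -3, 6. Outside (|z| ≥ r): ∅.
p(0) = -18, so log|p(0)| = log(18) = 2.8904.
Apply Jensen: I(r) = log|p(0)| + Σ_k log(r/|z_k|), summed over zeros inside |z| < r.
  log(r/|z_k|) for z_k = -3: log(8/3) = 0.9808
  log(r/|z_k|) for z_k = 6: log(8/6) = 0.2877
Sum over inside zeros: 1.2685.
I(r) = log|p(0)| + (inside sum) = 2.8904 + 1.2685 = 4.1589.
Closed form (all zeros inside, monic): I(r) = n·log(r) = 2·log(8) = 4.1589. ✓

I(r) ≈ 4.1589.


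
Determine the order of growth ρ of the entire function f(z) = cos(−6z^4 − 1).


Write cos(w) = (e^{iw} ± e^{−iw})/(2 or 2i), so |cos(w)| ≤ e^{|w|}. With w = −6z^4 − 1, |w| ≤ 6r^4 + 1 on |z|=r, giving M(r) ≤ e^{6r^4 + 1} and ρ ≤ 4. For the lower bound, choose z on |z|=r with -6z^4 purely imaginary of modulus 6r^4; then |cos(−6z^4 − 1)| grows like e^{6r^4}/2, so ρ ≥ 4. Hence ρ = 4.
Therefore ρ = 4.

Order ρ = 4.


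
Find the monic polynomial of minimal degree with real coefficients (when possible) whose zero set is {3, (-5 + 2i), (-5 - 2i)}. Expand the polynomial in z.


The polynomial is p(z) = ∏_{α ∈ S} (z − α), where S = {3, (-5 + 2i), (-5 - 2i)}.
Expanding the product yields: p(z) = z^3 + 7·z^2 -z -87.
Note conjugate pairs combine to real quadratics: (z − (-5+2i))(z − (-5−2i)) = z² + 10z + 29.
The resulting polynomial has degree 3 and real coefficients as required.

p(z) = z^3 + 7·z^2 -z -87.


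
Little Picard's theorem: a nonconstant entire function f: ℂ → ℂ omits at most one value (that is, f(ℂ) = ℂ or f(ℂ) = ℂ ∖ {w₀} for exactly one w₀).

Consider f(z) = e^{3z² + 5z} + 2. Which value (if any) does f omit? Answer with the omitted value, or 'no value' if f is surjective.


Little Picard bounds the complement of f(ℂ) to at most one point.
The exponent g(z) = 3z² + 5z is a nonconstant polynomial, hence surjective onto ℂ. So e^{g(z)} takes every value in {e^w : w ∈ ℂ} = ℂ ∖ {0}. Adding 2 shifts the range to ℂ ∖ {2}. f omits exactly 2.

Omitted value: 2.


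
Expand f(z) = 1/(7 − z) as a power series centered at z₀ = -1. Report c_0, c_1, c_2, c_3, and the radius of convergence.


Let w = z − z₀, so z = z₀ + w.
Then 7 − z = 7 − (z₀ + w) = (7 − z₀) − w = 8 − w.
f(z) = 1/(8 − w) = (1/(8)) · 1/(1 − w/(8)) = Σ_{n≥0} w^n / (8)^(n+1).
So c_n = 1/(8)^(n+1):
  c_0 = 1/(8)^1 = 1/8.
  c_1 = 1/(8)^2 = 1/64.
  c_2 = 1/(8)^3 = 1/512.
  c_3 = 1/(8)^4 = 1/4096.
The series is valid for |w/d| < 1, i.e. |z − z₀| < |d|.
Radius of convergence: R = |7 − z₀| = |8| = 8 (distance from z₀ to the singularity z = 7).

c_0 = 1/8, c_1 = 1/64, c_2 = 1/512, c_3 = 1/4096; R = 8.


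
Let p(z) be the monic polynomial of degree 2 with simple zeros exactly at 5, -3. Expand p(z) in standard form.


The polynomial is p(z) = ∏_{α ∈ S} (z − α), where S = {5, -3}.
Expanding the product yields: p(z) = z^2 -2·z -15.
The resulting polynomial has degree 2 and real coefficients as required.

p(z) = z^2 -2·z -15.


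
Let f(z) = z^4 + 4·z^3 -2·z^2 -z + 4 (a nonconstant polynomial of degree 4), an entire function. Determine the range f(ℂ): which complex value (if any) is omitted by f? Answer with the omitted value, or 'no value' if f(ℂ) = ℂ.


Little Picard bounds the complement of f(ℂ) to at most one point.
For every w ∈ ℂ, the equation p(z) − w = 0 is a nonconstant polynomial in z and hence has at least one root by the fundamental theorem of algebra. So p is surjective onto ℂ, omitting no value.

Omitted value: no value.


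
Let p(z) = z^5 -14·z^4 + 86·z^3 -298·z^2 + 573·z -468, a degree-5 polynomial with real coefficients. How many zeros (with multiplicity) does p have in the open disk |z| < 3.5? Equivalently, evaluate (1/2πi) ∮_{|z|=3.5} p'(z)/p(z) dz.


The zeros of p are: (2 + 3i), (2 - 3i), 4, 3, 3.
Their magnitudes are: 3.606, 3.606, 4, 3, 3.
Zeros with |z| < R = 3.5: 3, 3.
Count = 2.
By the argument principle, (1/2πi) ∮_{|z|=R} p'(z)/p(z) dz equals exactly this count.

Number of zeros inside |z| < 3.5: 2.


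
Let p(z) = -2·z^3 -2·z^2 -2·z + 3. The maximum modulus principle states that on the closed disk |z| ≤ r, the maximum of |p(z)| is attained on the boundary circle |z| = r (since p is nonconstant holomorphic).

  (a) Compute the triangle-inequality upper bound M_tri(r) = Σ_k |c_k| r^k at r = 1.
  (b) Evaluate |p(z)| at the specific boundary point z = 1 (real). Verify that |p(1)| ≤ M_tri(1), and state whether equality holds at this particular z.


Coefficients: c_0 = 3, c_1 = -2, c_2 = -2, c_3 = -2. Radius r = 1.
Part (a). Triangle bound: M_tri(r) = Σ_k |c_k| r^k
  = |3|·1^0 + |-2|·1^1 + |-2|·1^2 + |-2|·1^3
  = 3 + 2 + 2 + 2 = 9.
This bounds M(r) := max_{|z|=r} |p(z)| from above; equality holds iff all terms c_k z^k can be made to align in phase at a single z on |z|=r.
Part (b). At z = 1 (real, on the circle |z| = r):
  p(1) = (3)·1^0 + (-2)·1^1 + (-2)·1^2 + (-2)·1^3 = -3.
  |p(1)| = 3.
Check: |p(1)| = 3 ≤ 9 = M_tri(1). ✓ Equality does not hold at z = 1 (the coefficients have mixed signs, so the terms do not all align in phase there).

M_tri(1) = 9; |p(1)| = 3; equality at z=1: no.


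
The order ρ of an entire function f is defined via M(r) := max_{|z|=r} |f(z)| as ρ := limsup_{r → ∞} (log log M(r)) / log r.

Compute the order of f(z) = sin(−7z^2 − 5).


Write sin(w) = (e^{iw} ± e^{−iw})/(2 or 2i), so |sin(w)| ≤ e^{|w|}. With w = −7z^2 − 5, |w| ≤ 7r^2 + 5 on |z|=r, giving M(r) ≤ e^{7r^2 + 5} and ρ ≤ 2. For the lower bound, choose z on |z|=r with -7z^2 purely imaginary of modulus 7r^2; then |sin(−7z^2 − 5)| grows like e^{7r^2}/2, so ρ ≥ 2. Hence ρ = 2.
Therefore ρ = 2.

Order ρ = 2.


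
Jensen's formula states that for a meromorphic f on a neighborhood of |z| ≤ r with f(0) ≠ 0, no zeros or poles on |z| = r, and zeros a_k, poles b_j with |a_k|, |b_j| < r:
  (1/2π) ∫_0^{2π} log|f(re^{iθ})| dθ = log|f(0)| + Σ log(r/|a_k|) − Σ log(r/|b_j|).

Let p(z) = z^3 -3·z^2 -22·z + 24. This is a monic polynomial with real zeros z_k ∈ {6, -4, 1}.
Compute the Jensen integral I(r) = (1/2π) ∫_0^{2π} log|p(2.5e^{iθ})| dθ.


Zeros: -4, 1, 6; r = 2.5.
Inside |z| < r: 1. Outside (|z| ≥ r): -4, 6.
p(0) = 24, so log|p(0)| = log(24) = 3.1781.
Apply Jensen: I(r) = log|p(0)| + Σ_k log(r/|z_k|), summed over zeros inside |z| < r.
  log(r/|z_k|) for z_k = 1: log(2.5/1) = 0.9163
  Outside zeros (-4, 6) contribute nothing to the Jensen sum.
Sum over inside zeros: 0.9163.
I(r) = log|p(0)| + (inside sum) = 3.1781 + 0.9163 = 4.0943.
Note: since some zeros are outside |z| ≤ r, the simplified n·log(r) form does NOT apply — only the inside zeros contribute.

I(r) ≈ 4.0943.


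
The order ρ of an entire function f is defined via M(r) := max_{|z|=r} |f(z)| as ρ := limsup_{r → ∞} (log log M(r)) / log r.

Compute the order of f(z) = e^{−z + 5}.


|e^{−z + 5}| = e^{Re(-1·z) + 5} ≤ e^{1|z|^1 + 5} = e^{1r^1 + 5} on |z| = r, so ρ ≤ 1. Choosing z on |z|=r so that -1·z is real positive (always possible by picking arg z appropriately) gives |f(z)| = e^{1r^1 + 5}, matching the bound. The additive constant 5 does not affect log log M(r) ~ 1·log r. Hence ρ = 1.
Therefore ρ = 1.

Order ρ = 1.


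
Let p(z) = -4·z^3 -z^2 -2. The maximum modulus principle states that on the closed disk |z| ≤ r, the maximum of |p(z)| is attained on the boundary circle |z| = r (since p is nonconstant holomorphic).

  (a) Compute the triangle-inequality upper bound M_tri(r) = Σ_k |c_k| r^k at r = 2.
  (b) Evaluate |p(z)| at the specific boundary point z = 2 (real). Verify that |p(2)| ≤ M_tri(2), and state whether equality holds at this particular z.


Coefficients: c_0 = -2, c_1 = 0, c_2 = -1, c_3 = -4. Radius r = 2.
Part (a). Triangle bound: M_tri(r) = Σ_k |c_k| r^k
  = |-2|·2^0 + |0|·2^1 + |-1|·2^2 + |-4|·2^3
  = 2 + 0 + 4 + 32 = 38.
This bounds M(r) := max_{|z|=r} |p(z)| from above; equality holds iff all terms c_k z^k can be made to align in phase at a single z on |z|=r.
Part (b). At z = 2 (real, on the circle |z| = r):
  p(2) = (-2)·2^0 + (0)·2^1 + (-1)·2^2 + (-4)·2^3 = -38.
  |p(2)| = 38.
Since all nonzero coefficients share the same sign, |p(2)| = 38 = M_tri(2); the triangle bound is attained at z = 2, so in fact M(r) = 38.

M_tri(2) = 38; |p(2)| = 38; equality at z=2: yes.


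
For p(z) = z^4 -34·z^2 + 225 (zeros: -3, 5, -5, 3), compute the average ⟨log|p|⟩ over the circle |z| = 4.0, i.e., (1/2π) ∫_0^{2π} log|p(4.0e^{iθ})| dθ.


Zeros: -5, -3, 3, 5; r = 4.0.
Inside |z| < r: -3, 3. Outside (|z| ≥ r): -5, 5.
p(0) = 225, so log|p(0)| = log(225) = 5.4161.
Apply Jensen: I(r) = log|p(0)| + Σ_k log(r/|z_k|), summed over zeros inside |z| < r.
  log(r/|z_k|) for z_k = -3: log(4.0/3) = 0.2877
  log(r/|z_k|) for z_k = 3: log(4.0/3) = 0.2877
  Outside zeros (-5, 5) contribute nothing to the Jensen sum.
Sum over inside zeros: 0.5754.
I(r) = log|p(0)| + (inside sum) = 5.4161 + 0.5754 = 5.9915.
Note: since some zeros are outside |z| ≤ r, the simplified n·log(r) form does NOT apply — only the inside zeros contribute.

I(r) ≈ 5.9915.


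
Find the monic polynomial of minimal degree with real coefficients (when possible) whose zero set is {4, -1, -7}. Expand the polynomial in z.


The polynomial is p(z) = ∏_{α ∈ S} (z − α), where S = {4, -1, -7}.
Expanding the product yields: p(z) = z^3 + 4·z^2 -25·z -28.
The resulting polynomial has degree 3 and real coefficients as required.

p(z) = z^3 + 4·z^2 -25·z -28.


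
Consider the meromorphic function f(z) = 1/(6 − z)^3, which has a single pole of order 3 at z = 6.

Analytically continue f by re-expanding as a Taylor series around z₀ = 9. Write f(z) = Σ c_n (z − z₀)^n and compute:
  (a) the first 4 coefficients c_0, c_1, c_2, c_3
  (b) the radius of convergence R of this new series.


Let w = z − z₀, so z = z₀ + w.
Then 6 − z = 6 − (z₀ + w) = (6 − z₀) − w = -3 − w.
f(z) = 1/(-3 − w)^3 = (1/(-3)^3) · (1 − w/(-3))^{−3}.
By the binomial series (1−u)^{−3} = Σ_{n≥0} C(n+2, 2) u^n for |u|<1, with u = w/(-3):
  c_n = C(n+2, 2) / (-3)^(n+3).
  c_0 = 1/(-3)^3 = -1/27.
  c_1 = 3/(-3)^4 = 1/27.
  c_2 = 6/(-3)^5 = -2/81.
  c_3 = 10/(-3)^6 = 10/729.
The series is valid for |w/d| < 1, i.e. |z − z₀| < |d|.
Radius of convergence: R = |6 − z₀| = |-3| = 3 (distance from z₀ to the singularity z = 6).

c_0 = -1/27, c_1 = 1/27, c_2 = -2/81, c_3 = 10/729; R = 3.


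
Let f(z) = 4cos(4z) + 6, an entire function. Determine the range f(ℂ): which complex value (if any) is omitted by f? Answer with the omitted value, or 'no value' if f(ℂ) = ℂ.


Little Picard bounds the complement of f(ℂ) to at most one point.
cos is entire and surjective onto ℂ: for every w ∈ ℂ, cos(ζ) = w has a solution ζ ∈ ℂ (e.g., via the complex inverse arccos). With ζ = 4z this gives z = ζ/(4). Then 4·cos(4z) takes every value in 4·ℂ = ℂ, and adding 6 is a bijection of ℂ. So f is surjective and omits no value. (Note: only on the real line is cos bounded by [−1, 1].)

Omitted value: no value.


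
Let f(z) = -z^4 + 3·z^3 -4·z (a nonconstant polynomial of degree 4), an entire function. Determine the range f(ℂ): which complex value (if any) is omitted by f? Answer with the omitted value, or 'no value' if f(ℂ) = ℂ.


Little Picard bounds the complement of f(ℂ) to at most one point.
For every w ∈ ℂ, the equation p(z) − w = 0 is a nonconstant polynomial in z and hence has at least one root by the fundamental theorem of algebra. So p is surjective onto ℂ, omitting no value.

Omitted value: no value.


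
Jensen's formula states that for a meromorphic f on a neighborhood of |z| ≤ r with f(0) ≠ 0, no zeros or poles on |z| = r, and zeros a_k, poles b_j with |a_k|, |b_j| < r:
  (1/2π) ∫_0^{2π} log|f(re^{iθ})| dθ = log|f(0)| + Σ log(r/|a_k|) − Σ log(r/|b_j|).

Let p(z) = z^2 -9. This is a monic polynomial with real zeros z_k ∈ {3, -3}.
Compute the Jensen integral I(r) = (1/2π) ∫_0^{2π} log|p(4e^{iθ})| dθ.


Zeros: -3, 3; r = 4.
Inside |z| < r: -3, 3. Outside (|z| ≥ r): ∅.
p(0) = -9, so log|p(0)| = log(9) = 2.1972.
Apply Jensen: I(r) = log|p(0)| + Σ_k log(r/|z_k|), summed over zeros inside |z| < r.
  log(r/|z_k|) for z_k = 3: log(4/3) = 0.2877
  log(r/|z_k|) for z_k = -3: log(4/3) = 0.2877
Sum over inside zeros: 0.5754.
I(r) = log|p(0)| + (inside sum) = 2.1972 + 0.5754 = 2.7726.
Closed form (all zeros inside, monic): I(r) = n·log(r) = 2·log(4) = 2.7726. ✓

I(r) ≈ 2.7726.


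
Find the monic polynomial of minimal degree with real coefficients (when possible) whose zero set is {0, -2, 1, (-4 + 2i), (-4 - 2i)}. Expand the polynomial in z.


The polynomial is p(z) = ∏_{α ∈ S} (z − α), where S = {0, -2, 1, (-4 + 2i), (-4 - 2i)}.
Expanding the product yields: p(z) = z^5 + 9·z^4 + 26·z^3 + 4·z^2 -40·z.
Note conjugate pairs combine to real quadratics: (z − (-4+2i))(z − (-4−2i)) = z² + 8z + 20.
The resulting polynomial has degree 5 and real coefficients as required.

p(z) = z^5 + 9·z^4 + 26·z^3 + 4·z^2 -40·z.


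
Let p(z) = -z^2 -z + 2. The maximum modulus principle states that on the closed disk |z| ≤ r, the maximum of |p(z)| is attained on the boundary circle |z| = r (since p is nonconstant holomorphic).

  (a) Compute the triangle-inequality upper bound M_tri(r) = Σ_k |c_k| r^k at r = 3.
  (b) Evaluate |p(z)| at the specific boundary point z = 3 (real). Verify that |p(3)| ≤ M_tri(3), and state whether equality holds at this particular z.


Coefficients: c_0 = 2, c_1 = -1, c_2 = -1. Radius r = 3.
Part (a). Triangle bound: M_tri(r) = Σ_k |c_k| r^k
  = |2|·3^0 + |-1|·3^1 + |-1|·3^2
  = 2 + 3 + 9 = 14.
This bounds M(r) := max_{|z|=r} |p(z)| from above; equality holds iff all terms c_k z^k can be made to align in phase at a single z on |z|=r.
Part (b). At z = 3 (real, on the circle |z| = r):
  p(3) = (2)·3^0 + (-1)·3^1 + (-1)·3^2 = -10.
  |p(3)| = 10.
Check: |p(3)| = 10 ≤ 14 = M_tri(3). ✓ Equality does not hold at z = 3 (the coefficients have mixed signs, so the terms do not all align in phase there).

M_tri(3) = 14; |p(3)| = 10; equality at z=3: no.


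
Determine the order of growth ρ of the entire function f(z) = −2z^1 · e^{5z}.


M(r) = max_{|z|=r} |-2|·|z|^1·|e^{5z}| = 2·r^1 · e^{5r^1} (the factors attain their maxima compatibly on |z|=r). Then log M(r) = log 2 + 1·log r + 5r^1, dominated by the last term, so log log M(r) ~ 1·log r. The polynomial factor -2z^1 contributes only a log r term and does not affect the order. ρ = 1.
Therefore ρ = 1.

Order ρ = 1.


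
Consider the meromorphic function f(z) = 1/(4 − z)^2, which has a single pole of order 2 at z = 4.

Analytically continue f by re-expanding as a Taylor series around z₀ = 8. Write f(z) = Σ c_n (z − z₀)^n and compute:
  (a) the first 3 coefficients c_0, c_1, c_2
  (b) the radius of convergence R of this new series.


Let w = z − z₀, so z = z₀ + w.
Then 4 − z = 4 − (z₀ + w) = (4 − z₀) − w = -4 − w.
f(z) = 1/(-4 − w)^2 = (1/(-4)^2) · (1 − w/(-4))^{−2}.
By the binomial series (1−u)^{−2} = Σ_{n≥0} C(n+1, 1) u^n for |u|<1, with u = w/(-4):
  c_n = C(n+1, 1) / (-4)^(n+2).
  c_0 = 1/(-4)^2 = 1/16.
  c_1 = 2/(-4)^3 = -1/32.
  c_2 = 3/(-4)^4 = 3/256.
The series is valid for |w/d| < 1, i.e. |z − z₀| < |d|.
Radius of convergence: R = |4 − z₀| = |-4| = 4 (distance from z₀ to the singularity z = 4).

c_0 = 1/16, c_1 = -1/32, c_2 = 3/256; R = 4.


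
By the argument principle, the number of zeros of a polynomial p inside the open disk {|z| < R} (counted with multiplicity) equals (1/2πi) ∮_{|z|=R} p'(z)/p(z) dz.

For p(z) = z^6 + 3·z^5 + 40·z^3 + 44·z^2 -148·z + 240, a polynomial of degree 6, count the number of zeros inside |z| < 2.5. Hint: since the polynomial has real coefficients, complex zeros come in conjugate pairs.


The zeros of p are: (1 + 1i), (1 - 1i), (1 + 3i), (1 - 3i), -3, -4.
Their magnitudes are: 1.414, 1.414, 3.162, 3.162, 3, 4.
Zeros with |z| < R = 2.5: (1 + 1i), (1 - 1i).
Count = 2.
By the argument principle, (1/2πi) ∮_{|z|=R} p'(z)/p(z) dz equals exactly this count.

Number of zeros inside |z| < 2.5: 2.


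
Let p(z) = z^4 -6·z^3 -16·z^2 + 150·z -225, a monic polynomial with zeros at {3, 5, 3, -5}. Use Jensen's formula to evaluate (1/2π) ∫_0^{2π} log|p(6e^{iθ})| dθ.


Zeros: -5, 3, 3, 5; r = 6.
Inside |z| < r: -5, 3, 3, 5. Outside (|z| ≥ r): ∅.
p(0) = -225, so log|p(0)| = log(225) = 5.4161.
Apply Jensen: I(r) = log|p(0)| + Σ_k log(r/|z_k|), summed over zeros inside |z| < r.
  log(r/|z_k|) for z_k = 3: log(6/3) = 0.6931
  log(r/|z_k|) for z_k = 5: log(6/5) = 0.1823
  log(r/|z_k|) for z_k = 3: log(6/3) = 0.6931
  log(r/|z_k|) for z_k = -5: log(6/5) = 0.1823
Sum over inside zeros: 1.7509.
I(r) = log|p(0)| + (inside sum) = 5.4161 + 1.7509 = 7.1670.
Closed form (all zeros inside, monic): I(r) = n·log(r) = 4·log(6) = 7.1670. ✓

I(r) ≈ 7.1670.


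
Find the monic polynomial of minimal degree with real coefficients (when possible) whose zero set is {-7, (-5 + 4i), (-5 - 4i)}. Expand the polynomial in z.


The polynomial is p(z) = ∏_{α ∈ S} (z − α), where S = {-7, (-5 + 4i), (-5 - 4i)}.
Expanding the product yields: p(z) = z^3 + 17·z^2 + 111·z + 287.
Note conjugate pairs combine to real quadratics: (z − (-5+4i))(z − (-5−4i)) = z² + 10z + 41.
The resulting polynomial has degree 3 and real coefficients as required.

p(z) = z^3 + 17·z^2 + 111·z + 287.


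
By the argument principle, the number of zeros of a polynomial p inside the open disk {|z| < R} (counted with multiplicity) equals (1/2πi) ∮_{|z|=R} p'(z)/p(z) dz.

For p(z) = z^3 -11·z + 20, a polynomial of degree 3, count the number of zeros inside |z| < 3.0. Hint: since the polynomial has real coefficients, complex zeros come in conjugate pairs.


The zeros of p are: -4, (2 + 1i), (2 - 1i).
Their magnitudes are: 4, 2.236, 2.236.
Zeros with |z| < R = 3.0: (2 + 1i), (2 - 1i).
Count = 2.
By the argument principle, (1/2πi) ∮_{|z|=R} p'(z)/p(z) dz equals exactly this count.

Number of zeros inside |z| < 3.0: 2.


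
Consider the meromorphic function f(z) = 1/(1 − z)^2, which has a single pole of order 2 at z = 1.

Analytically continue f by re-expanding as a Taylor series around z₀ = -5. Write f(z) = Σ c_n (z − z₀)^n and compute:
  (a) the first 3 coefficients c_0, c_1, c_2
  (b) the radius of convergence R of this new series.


Let w = z − z₀, so z = z₀ + w.
Then 1 − z = 1 − (z₀ + w) = (1 − z₀) − w = 6 − w.
f(z) = 1/(6 − w)^2 = (1/(6)^2) · (1 − w/(6))^{−2}.
By the binomial series (1−u)^{−2} = Σ_{n≥0} C(n+1, 1) u^n for |u|<1, with u = w/(6):
  c_n = C(n+1, 1) / (6)^(n+2).
  c_0 = 1/(6)^2 = 1/36.
  c_1 = 2/(6)^3 = 1/108.
  c_2 = 3/(6)^4 = 1/432.
The series is valid for |w/d| < 1, i.e. |z − z₀| < |d|.
Radius of convergence: R = |1 − z₀| = |6| = 6 (distance from z₀ to the singularity z = 1).

c_0 = 1/36, c_1 = 1/108, c_2 = 1/432; R = 6.


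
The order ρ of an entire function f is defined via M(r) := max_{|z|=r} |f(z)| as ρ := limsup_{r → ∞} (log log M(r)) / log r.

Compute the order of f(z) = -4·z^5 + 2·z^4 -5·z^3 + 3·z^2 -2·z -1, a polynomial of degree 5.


|f(z)| ≤ Σ|c_k|·r^k = O(r^5) as r → ∞. Polynomial growth is O(e^{r^ε}) for every ε > 0 (since r^5/e^{r^ε} → 0), so ρ ≤ ε for all ε > 0, i.e. ρ = 0. Every nonconstant polynomial has order 0.
Therefore ρ = 0.

Order ρ = 0.


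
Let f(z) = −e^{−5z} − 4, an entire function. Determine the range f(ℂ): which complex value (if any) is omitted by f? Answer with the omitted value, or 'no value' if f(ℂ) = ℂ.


Little Picard bounds the complement of f(ℂ) to at most one point.
e^{−5z} is never zero on ℂ, so -1·e^{−5z} takes every value in ℂ ∖ {0}. Adding -4 shifts the range to ℂ ∖ {-4}. Thus f omits exactly the value -4.

Omitted value: -4.


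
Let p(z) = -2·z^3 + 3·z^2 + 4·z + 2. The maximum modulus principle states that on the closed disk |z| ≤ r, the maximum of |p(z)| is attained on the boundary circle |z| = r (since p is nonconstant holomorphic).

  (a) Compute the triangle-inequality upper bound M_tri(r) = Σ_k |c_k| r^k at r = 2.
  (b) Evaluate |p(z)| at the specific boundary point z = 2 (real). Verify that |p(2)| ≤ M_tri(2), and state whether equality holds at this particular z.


Coefficients: c_0 = 2, c_1 = 4, c_2 = 3, c_3 = -2. Radius r = 2.
Part (a). Triangle bound: M_tri(r) = Σ_k |c_k| r^k
  = |2|·2^0 + |4|·2^1 + |3|·2^2 + |-2|·2^3
  = 2 + 8 + 12 + 16 = 38.
This bounds M(r) := max_{|z|=r} |p(z)| from above; equality holds iff all terms c_k z^k can be made to align in phase at a single z on |z|=r.
Part (b). At z = 2 (real, on the circle |z| = r):
  p(2) = (2)·2^0 + (4)·2^1 + (3)·2^2 + (-2)·2^3 = 6.
  |p(2)| = 6.
Check: |p(2)| = 6 ≤ 38 = M_tri(2). ✓ Equality does not hold at z = 2 (the coefficients have mixed signs, so the terms do not all align in phase there).

M_tri(2) = 38; |p(2)| = 6; equality at z=2: no.


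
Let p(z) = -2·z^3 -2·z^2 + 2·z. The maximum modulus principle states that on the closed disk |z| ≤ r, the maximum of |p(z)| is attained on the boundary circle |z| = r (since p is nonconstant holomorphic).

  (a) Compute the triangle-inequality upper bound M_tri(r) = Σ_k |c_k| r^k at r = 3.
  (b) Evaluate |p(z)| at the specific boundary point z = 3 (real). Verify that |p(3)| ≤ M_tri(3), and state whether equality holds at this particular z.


Coefficients: c_0 = 0, c_1 = 2, c_2 = -2, c_3 = -2. Radius r = 3.
Part (a). Triangle bound: M_tri(r) = Σ_k |c_k| r^k
  = |0|·3^0 + |2|·3^1 + |-2|·3^2 + |-2|·3^3
  = 0 + 6 + 18 + 54 = 78.
This bounds M(r) := max_{|z|=r} |p(z)| from above; equality holds iff all terms c_k z^k can be made to align in phase at a single z on |z|=r.
Part (b). At z = 3 (real, on the circle |z| = r):
  p(3) = (0)·3^0 + (2)·3^1 + (-2)·3^2 + (-2)·3^3 = -66.
  |p(3)| = 66.
Check: |p(3)| = 66 ≤ 78 = M_tri(3). ✓ Equality does not hold at z = 3 (the coefficients have mixed signs, so the terms do not all align in phase there).

M_tri(3) = 78; |p(3)| = 66; equality at z=3: no.


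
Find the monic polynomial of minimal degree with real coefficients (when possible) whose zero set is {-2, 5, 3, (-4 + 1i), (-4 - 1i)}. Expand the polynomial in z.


The polynomial is p(z) = ∏_{α ∈ S} (z − α), where S = {-2, 5, 3, (-4 + 1i), (-4 - 1i)}.
Expanding the product yields: p(z) = z^5 + 2·z^4 -32·z^3 -80·z^2 + 223·z + 510.
Note conjugate pairs combine to real quadratics: (z − (-4+1i))(z − (-4−1i)) = z² + 8z + 17.
The resulting polynomial has degree 5 and real coefficients as required.

p(z) = z^5 + 2·z^4 -32·z^3 -80·z^2 + 223·z + 510.


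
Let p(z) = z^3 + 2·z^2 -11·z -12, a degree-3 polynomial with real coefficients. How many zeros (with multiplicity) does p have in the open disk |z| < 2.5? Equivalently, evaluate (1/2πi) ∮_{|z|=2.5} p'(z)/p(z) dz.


The zeros of p are: 3, -1, -4.
Their magnitudes are: 3, 1, 4.
Zeros with |z| < R = 2.5: -1.
Count = 1.
By the argument principle, (1/2πi) ∮_{|z|=R} p'(z)/p(z) dz equals exactly this count.

Number of zeros inside |z| < 2.5: 1.


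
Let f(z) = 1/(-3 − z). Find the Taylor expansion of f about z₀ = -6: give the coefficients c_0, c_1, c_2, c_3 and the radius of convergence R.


Let w = z − z₀, so z = z₀ + w.
Then -3 − z = -3 − (z₀ + w) = (-3 − z₀) − w = 3 − w.
f(z) = 1/(3 − w) = (1/(3)) · 1/(1 − w/(3)) = Σ_{n≥0} w^n / (3)^(n+1).
So c_n = 1/(3)^(n+1):
  c_0 = 1/(3)^1 = 1/3.
  c_1 = 1/(3)^2 = 1/9.
  c_2 = 1/(3)^3 = 1/27.
  c_3 = 1/(3)^4 = 1/81.
The series is valid for |w/d| < 1, i.e. |z − z₀| < |d|.
Radius of convergence: R = |-3 − z₀| = |3| = 3 (distance from z₀ to the singularity z = -3).

c_0 = 1/3, c_1 = 1/9, c_2 = 1/27, c_3 = 1/81; R = 3.


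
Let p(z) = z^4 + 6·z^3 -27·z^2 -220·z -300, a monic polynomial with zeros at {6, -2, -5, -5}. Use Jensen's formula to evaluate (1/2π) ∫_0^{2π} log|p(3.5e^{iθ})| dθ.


Zeros: -5, -5, -2, 6; r = 3.5.
Inside |z| < r: -2. Outside (|z| ≥ r): -5, -5, 6.
p(0) = -300, so log|p(0)| = log(300) = 5.7038.
Apply Jensen: I(r) = log|p(0)| + Σ_k log(r/|z_k|), summed over zeros inside |z| < r.
  log(r/|z_k|) for z_k = -2: log(3.5/2) = 0.5596
  Outside zeros (-5, -5, 6) contribute nothing to the Jensen sum.
Sum over inside zeros: 0.5596.
I(r) = log|p(0)| + (inside sum) = 5.7038 + 0.5596 = 6.2634.
Note: since some zeros are outside |z| ≤ r, the simplified n·log(r) form does NOT apply — only the inside zeros contribute.

I(r) ≈ 6.2634.


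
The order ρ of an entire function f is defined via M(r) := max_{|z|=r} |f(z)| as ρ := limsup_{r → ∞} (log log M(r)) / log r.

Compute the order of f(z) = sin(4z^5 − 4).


Write sin(w) = (e^{iw} ± e^{−iw})/(2 or 2i), so |sin(w)| ≤ e^{|w|}. With w = 4z^5 − 4, |w| ≤ 4r^5 + 4 on |z|=r, giving M(r) ≤ e^{4r^5 + 4} and ρ ≤ 5. For the lower bound, choose z on |z|=r with 4z^5 purely imaginary of modulus 4r^5; then |sin(4z^5 − 4)| grows like e^{4r^5}/2, so ρ ≥ 5. Hence ρ = 5.
Therefore ρ = 5.

Order ρ = 5.


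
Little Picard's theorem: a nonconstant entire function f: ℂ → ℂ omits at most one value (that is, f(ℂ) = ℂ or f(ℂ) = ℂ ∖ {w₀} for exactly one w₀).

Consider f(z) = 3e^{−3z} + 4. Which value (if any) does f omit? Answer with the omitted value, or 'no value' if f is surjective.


Little Picard bounds the complement of f(ℂ) to at most one point.
e^{−3z} is never zero on ℂ, so 3·e^{−3z} takes every value in ℂ ∖ {0}. Adding 4 shifts the range to ℂ ∖ {4}. Thus f omits exactly the value 4.

Omitted value: 4.


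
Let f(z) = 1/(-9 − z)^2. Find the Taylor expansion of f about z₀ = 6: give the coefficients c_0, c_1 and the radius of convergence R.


Let w = z − z₀, so z = z₀ + w.
Then -9 − z = -9 − (z₀ + w) = (-9 − z₀) − w = -15 − w.
f(z) = 1/(-15 − w)^2 = (1/(-15)^2) · (1 − w/(-15))^{−2}.
By the binomial series (1−u)^{−2} = Σ_{n≥0} C(n+1, 1) u^n for |u|<1, with u = w/(-15):
  c_n = C(n+1, 1) / (-15)^(n+2).
  c_0 = 1/(-15)^2 = 1/225.
  c_1 = 2/(-15)^3 = -2/3375.
The series is valid for |w/d| < 1, i.e. |z − z₀| < |d|.
Radius of convergence: R = |-9 − z₀| = |-15| = 15 (distance from z₀ to the singularity z = -9).

c_0 = 1/225, c_1 = -2/3375; R = 15.


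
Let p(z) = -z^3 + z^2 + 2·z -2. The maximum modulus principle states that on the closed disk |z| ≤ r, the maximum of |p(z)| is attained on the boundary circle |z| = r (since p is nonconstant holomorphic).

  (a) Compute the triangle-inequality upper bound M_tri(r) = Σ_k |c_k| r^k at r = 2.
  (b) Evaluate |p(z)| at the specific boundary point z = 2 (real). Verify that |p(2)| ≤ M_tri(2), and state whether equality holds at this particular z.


Coefficients: c_0 = -2, c_1 = 2, c_2 = 1, c_3 = -1. Radius r = 2.
Part (a). Triangle bound: M_tri(r) = Σ_k |c_k| r^k
  = |-2|·2^0 + |2|·2^1 + |1|·2^2 + |-1|·2^3
  = 2 + 4 + 4 + 8 = 18.
This bounds M(r) := max_{|z|=r} |p(z)| from above; equality holds iff all terms c_k z^k can be made to align in phase at a single z on |z|=r.
Part (b). At z = 2 (real, on the circle |z| = r):
  p(2) = (-2)·2^0 + (2)·2^1 + (1)·2^2 + (-1)·2^3 = -2.
  |p(2)| = 2.
Check: |p(2)| = 2 ≤ 18 = M_tri(2). ✓ Equality does not hold at z = 2 (the coefficients have mixed signs, so the terms do not all align in phase there).

M_tri(2) = 18; |p(2)| = 2; equality at z=2: no.


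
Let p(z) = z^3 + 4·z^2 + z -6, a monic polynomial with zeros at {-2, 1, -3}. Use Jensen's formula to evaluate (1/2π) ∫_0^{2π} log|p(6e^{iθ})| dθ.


Zeros: -3, -2, 1; r = 6.
Inside |z| < r: -3, -2, 1. Outside (|z| ≥ r): ∅.
p(0) = -6, so log|p(0)| = log(6) = 1.7918.
Apply Jensen: I(r) = log|p(0)| + Σ_k log(r/|z_k|), summed over zeros inside |z| < r.
  log(r/|z_k|) for z_k = -2: log(6/2) = 1.0986
  log(r/|z_k|) for z_k = 1: log(6/1) = 1.7918
  log(r/|z_k|) for z_k = -3: log(6/3) = 0.6931
Sum over inside zeros: 3.5835.
I(r) = log|p(0)| + (inside sum) = 1.7918 + 3.5835 = 5.3753.
Closed form (all zeros inside, monic): I(r) = n·log(r) = 3·log(6) = 5.3753. ✓

I(r) ≈ 5.3753.


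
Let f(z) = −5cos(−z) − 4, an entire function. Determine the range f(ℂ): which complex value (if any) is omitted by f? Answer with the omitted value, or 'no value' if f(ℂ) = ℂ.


Little Picard bounds the complement of f(ℂ) to at most one point.
cos is entire and surjective onto ℂ: for every w ∈ ℂ, cos(ζ) = w has a solution ζ ∈ ℂ (e.g., via the complex inverse arccos). With ζ = −z this gives z = ζ/(-1). Then -5·cos(−z) takes every value in -5·ℂ = ℂ, and adding -4 is a bijection of ℂ. So f is surjective and omits no value. (Note: only on the real line is cos bounded by [−1, 1].)

Omitted value: no value.


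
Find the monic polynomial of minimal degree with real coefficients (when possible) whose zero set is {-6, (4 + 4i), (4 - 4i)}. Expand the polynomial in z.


The polynomial is p(z) = ∏_{α ∈ S} (z − α), where S = {-6, (4 + 4i), (4 - 4i)}.
Expanding the product yields: p(z) = z^3 -2·z^2 -16·z + 192.
Note conjugate pairs combine to real quadratics: (z − (4+4i))(z − (4−4i)) = z² − 8z + 32.
The resulting polynomial has degree 3 and real coefficients as required.

p(z) = z^3 -2·z^2 -16·z + 192.


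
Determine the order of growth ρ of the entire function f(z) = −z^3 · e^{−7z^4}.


M(r) = max_{|z|=r} |-1|·|z|^3·|e^{−7z^4}| = 1·r^3 · e^{7r^4} (the factors attain their maxima compatibly on |z|=r). Then log M(r) = log 1 + 3·log r + 7r^4, dominated by the last term, so log log M(r) ~ 4·log r. The polynomial factor -1z^3 contributes only a log r term and does not affect the order. ρ = 4.
Therefore ρ = 4.

Order ρ = 4.


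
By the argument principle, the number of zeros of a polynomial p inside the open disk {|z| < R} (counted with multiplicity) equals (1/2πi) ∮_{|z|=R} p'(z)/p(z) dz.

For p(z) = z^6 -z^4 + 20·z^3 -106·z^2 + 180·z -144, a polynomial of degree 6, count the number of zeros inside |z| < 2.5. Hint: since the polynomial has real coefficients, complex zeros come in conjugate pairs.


The zeros of p are: (1 + 1i), (1 - 1i), (0 + 3i), (0 - 3i), -4, 2.
Their magnitudes are: 1.414, 1.414, 3, 3, 4, 2.
Zeros with |z| < R = 2.5: (1 + 1i), (1 - 1i), 2.
Count = 3.
By the argument principle, (1/2πi) ∮_{|z|=R} p'(z)/p(z) dz equals exactly this count.

Number of zeros inside |z| < 2.5: 3.


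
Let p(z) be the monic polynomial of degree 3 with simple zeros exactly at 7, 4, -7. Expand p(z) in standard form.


The polynomial is p(z) = ∏_{α ∈ S} (z − α), where S = {7, 4, -7}.
Expanding the product yields: p(z) = z^3 -4·z^2 -49·z + 196.
The resulting polynomial has degree 3 and real coefficients as required.

p(z) = z^3 -4·z^2 -49·z + 196.


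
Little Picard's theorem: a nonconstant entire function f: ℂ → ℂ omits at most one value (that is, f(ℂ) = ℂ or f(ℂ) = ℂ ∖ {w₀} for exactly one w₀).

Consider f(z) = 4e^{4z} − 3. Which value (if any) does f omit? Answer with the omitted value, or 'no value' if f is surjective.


Little Picard bounds the complement of f(ℂ) to at most one point.
e^{4z} is never zero on ℂ, so 4·e^{4z} takes every value in ℂ ∖ {0}. Adding -3 shifts the range to ℂ ∖ {-3}. Thus f omits exactly the value -3.

Omitted value: -3.


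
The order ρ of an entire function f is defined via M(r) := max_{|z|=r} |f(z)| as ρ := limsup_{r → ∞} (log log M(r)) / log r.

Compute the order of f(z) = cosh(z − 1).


cosh(w) is a linear combination of e^{iw} and e^{−iw} (or e^w, e^{−w} in the hyperbolic case), so |cosh(w)| ≤ e^{|w|}. With w = z − 1, |w| ≤ 1|z| + 1 = 1r + 1 on |z| = r, giving M(r) ≤ e^{1r + 1}, so ρ ≤ 1. On a suitable ray (z = it for sin/cos; z = t for sinh/cosh, t real → ∞), |cosh(z − 1)| grows like e^{1|t|}/2, so ρ ≥ 1. Hence ρ = 1.
Therefore ρ = 1.

Order ρ = 1.


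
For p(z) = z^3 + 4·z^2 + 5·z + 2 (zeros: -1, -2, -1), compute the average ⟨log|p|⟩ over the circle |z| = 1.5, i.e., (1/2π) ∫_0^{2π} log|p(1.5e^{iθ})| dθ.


Zeros: -2, -1, -1; r = 1.5.
Inside |z| < r: -1, -1. Outside (|z| ≥ r): -2.
p(0) = 2, so log|p(0)| = log(2) = 0.6931.
Apply Jensen: I(r) = log|p(0)| + Σ_k log(r/|z_k|), summed over zeros inside |z| < r.
  log(r/|z_k|) for z_k = -1: log(1.5/1) = 0.4055
  log(r/|z_k|) for z_k = -1: log(1.5/1) = 0.4055
  Outside zeros (-2) contribute nothing to the Jensen sum.
Sum over inside zeros: 0.8109.
I(r) = log|p(0)| + (inside sum) = 0.6931 + 0.8109 = 1.5041.
Note: since some zeros are outside |z| ≤ r, the simplified n·log(r) form does NOT apply — only the inside zeros contribute.

I(r) ≈ 1.5041.


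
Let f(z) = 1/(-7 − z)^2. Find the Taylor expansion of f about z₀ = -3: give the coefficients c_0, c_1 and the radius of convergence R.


Let w = z − z₀, so z = z₀ + w.
Then -7 − z = -7 − (z₀ + w) = (-7 − z₀) − w = -4 − w.
f(z) = 1/(-4 − w)^2 = (1/(-4)^2) · (1 − w/(-4))^{−2}.
By the binomial series (1−u)^{−2} = Σ_{n≥0} C(n+1, 1) u^n for |u|<1, with u = w/(-4):
  c_n = C(n+1, 1) / (-4)^(n+2).
  c_0 = 1/(-4)^2 = 1/16.
  c_1 = 2/(-4)^3 = -1/32.
The series is valid for |w/d| < 1, i.e. |z − z₀| < |d|.
Radius of convergence: R = |-7 − z₀| = |-4| = 4 (distance from z₀ to the singularity z = -7).

c_0 = 1/16, c_1 = -1/32; R = 4.


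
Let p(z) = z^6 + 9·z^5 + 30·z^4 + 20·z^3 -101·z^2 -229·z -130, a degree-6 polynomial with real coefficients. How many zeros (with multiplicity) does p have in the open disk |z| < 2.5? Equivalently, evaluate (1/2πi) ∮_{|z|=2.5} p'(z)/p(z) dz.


The zeros of p are: (-2 + 1i), (-2 - 1i), 2, -1, (-3 + 2i), (-3 - 2i).
Their magnitudes are: 2.236, 2.236, 2, 1, 3.606, 3.606.
Zeros with |z| < R = 2.5: (-2 + 1i), (-2 - 1i), 2, -1.
Count = 4.
By the argument principle, (1/2πi) ∮_{|z|=R} p'(z)/p(z) dz equals exactly this count.

Number of zeros inside |z| < 2.5: 4.


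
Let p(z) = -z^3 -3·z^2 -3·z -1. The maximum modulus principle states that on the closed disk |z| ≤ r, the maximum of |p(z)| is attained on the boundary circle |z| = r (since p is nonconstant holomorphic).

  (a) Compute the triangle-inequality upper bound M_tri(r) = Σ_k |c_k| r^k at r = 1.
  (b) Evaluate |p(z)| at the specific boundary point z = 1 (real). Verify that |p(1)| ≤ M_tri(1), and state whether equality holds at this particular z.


Coefficients: c_0 = -1, c_1 = -3, c_2 = -3, c_3 = -1. Radius r = 1.
Part (a). Triangle bound: M_tri(r) = Σ_k |c_k| r^k
  = |-1|·1^0 + |-3|·1^1 + |-3|·1^2 + |-1|·1^3
  = 1 + 3 + 3 + 1 = 8.
This bounds M(r) := max_{|z|=r} |p(z)| from above; equality holds iff all terms c_k z^k can be made to align in phase at a single z on |z|=r.
Part (b). At z = 1 (real, on the circle |z| = r):
  p(1) = (-1)·1^0 + (-3)·1^1 + (-3)·1^2 + (-1)·1^3 = -8.
  |p(1)| = 8.
Since all nonzero coefficients share the same sign, |p(1)| = 8 = M_tri(1); the triangle bound is attained at z = 1, so in fact M(r) = 8.

M_tri(1) = 8; |p(1)| = 8; equality at z=1: yes.


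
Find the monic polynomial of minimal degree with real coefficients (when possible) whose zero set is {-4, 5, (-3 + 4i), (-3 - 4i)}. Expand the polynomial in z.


The polynomial is p(z) = ∏_{α ∈ S} (z − α), where S = {-4, 5, (-3 + 4i), (-3 - 4i)}.
Expanding the product yields: p(z) = z^4 + 5·z^3 -z^2 -145·z -500.
Note conjugate pairs combine to real quadratics: (z − (-3+4i))(z − (-3−4i)) = z² + 6z + 25.
The resulting polynomial has degree 4 and real coefficients as required.

p(z) = z^4 + 5·z^3 -z^2 -145·z -500.


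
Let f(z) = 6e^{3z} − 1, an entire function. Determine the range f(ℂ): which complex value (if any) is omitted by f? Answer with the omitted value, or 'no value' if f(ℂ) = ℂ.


Little Picard bounds the complement of f(ℂ) to at most one point.
e^{3z} is never zero on ℂ, so 6·e^{3z} takes every value in ℂ ∖ {0}. Adding -1 shifts the range to ℂ ∖ {-1}. Thus f omits exactly the value -1.

Omitted value: -1.


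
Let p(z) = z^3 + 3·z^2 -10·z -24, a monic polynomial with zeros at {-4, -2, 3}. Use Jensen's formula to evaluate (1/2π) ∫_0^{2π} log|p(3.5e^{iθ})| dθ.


Zeros: -4, -2, 3; r = 3.5.
Inside |z| < r: -2, 3. Outside (|z| ≥ r): -4.
p(0) = -24, so log|p(0)| = log(24) = 3.1781.
Apply Jensen: I(r) = log|p(0)| + Σ_k log(r/|z_k|), summed over zeros inside |z| < r.
  log(r/|z_k|) for z_k = -2: log(3.5/2) = 0.5596
  log(r/|z_k|) for z_k = 3: log(3.5/3) = 0.1542
  Outside zeros (-4) contribute nothing to the Jensen sum.
Sum over inside zeros: 0.7138.
I(r) = log|p(0)| + (inside sum) = 3.1781 + 0.7138 = 3.8918.
Note: since some zeros are outside |z| ≤ r, the simplified n·log(r) form does NOT apply — only the inside zeros contribute.

I(r) ≈ 3.8918.


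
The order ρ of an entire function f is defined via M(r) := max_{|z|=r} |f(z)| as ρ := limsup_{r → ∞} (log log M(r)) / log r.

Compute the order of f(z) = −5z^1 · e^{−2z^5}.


M(r) = max_{|z|=r} |-5|·|z|^1·|e^{−2z^5}| = 5·r^1 · e^{2r^5} (the factors attain their maxima compatibly on |z|=r). Then log M(r) = log 5 + 1·log r + 2r^5, dominated by the last term, so log log M(r) ~ 5·log r. The polynomial factor -5z^1 contributes only a log r term and does not affect the order. ρ = 5.
Therefore ρ = 5.

Order ρ = 5.


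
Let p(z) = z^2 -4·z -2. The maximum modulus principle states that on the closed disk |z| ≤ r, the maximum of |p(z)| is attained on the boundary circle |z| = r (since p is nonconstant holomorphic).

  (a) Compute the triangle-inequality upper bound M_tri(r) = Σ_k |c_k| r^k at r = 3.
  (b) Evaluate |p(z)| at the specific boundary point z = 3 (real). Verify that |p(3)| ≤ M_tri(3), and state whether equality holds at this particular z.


Coefficients: c_0 = -2, c_1 = -4, c_2 = 1. Radius r = 3.
Part (a). Triangle bound: M_tri(r) = Σ_k |c_k| r^k
  = |-2|·3^0 + |-4|·3^1 + |1|·3^2
  = 2 + 12 + 9 = 23.
This bounds M(r) := max_{|z|=r} |p(z)| from above; equality holds iff all terms c_k z^k can be made to align in phase at a single z on |z|=r.
Part (b). At z = 3 (real, on the circle |z| = r):
  p(3) = (-2)·3^0 + (-4)·3^1 + (1)·3^2 = -5.
  |p(3)| = 5.
Check: |p(3)| = 5 ≤ 23 = M_tri(3). ✓ Equality does not hold at z = 3 (the coefficients have mixed signs, so the terms do not all align in phase there).

M_tri(3) = 23; |p(3)| = 5; equality at z=3: no.


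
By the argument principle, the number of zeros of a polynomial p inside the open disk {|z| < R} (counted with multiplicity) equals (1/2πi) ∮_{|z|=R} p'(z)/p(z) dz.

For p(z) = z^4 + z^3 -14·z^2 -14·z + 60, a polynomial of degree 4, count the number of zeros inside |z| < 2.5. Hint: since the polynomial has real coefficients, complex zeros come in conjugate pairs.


The zeros of p are: 3, (-3 + 1i), (-3 - 1i), 2.
Their magnitudes are: 3, 3.162, 3.162, 2.
Zeros with |z| < R = 2.5: 2.
Count = 1.
By the argument principle, (1/2πi) ∮_{|z|=R} p'(z)/p(z) dz equals exactly this count.

Number of zeros inside |z| < 2.5: 1.


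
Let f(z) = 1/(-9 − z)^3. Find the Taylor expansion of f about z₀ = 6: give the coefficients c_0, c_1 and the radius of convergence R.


Let w = z − z₀, so z = z₀ + w.
Then -9 − z = -9 − (z₀ + w) = (-9 − z₀) − w = -15 − w.
f(z) = 1/(-15 − w)^3 = (1/(-15)^3) · (1 − w/(-15))^{−3}.
By the binomial series (1−u)^{−3} = Σ_{n≥0} C(n+2, 2) u^n for |u|<1, with u = w/(-15):
  c_n = C(n+2, 2) / (-15)^(n+3).
  c_0 = 1/(-15)^3 = -1/3375.
  c_1 = 3/(-15)^4 = 1/16875.
The series is valid for |w/d| < 1, i.e. |z − z₀| < |d|.
Radius of convergence: R = |-9 − z₀| = |-15| = 15 (distance from z₀ to the singularity z = -9).

c_0 = -1/3375, c_1 = 1/16875; R = 15.
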